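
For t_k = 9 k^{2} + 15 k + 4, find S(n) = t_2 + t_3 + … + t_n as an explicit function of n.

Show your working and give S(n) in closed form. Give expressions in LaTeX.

t_(k+1)/t_k = (3*k + 7)/(3*k + 1).
Normal form (A,B,C) = (1, 1, k**2 + 5*k/3 + 4/9).
Key eq: (1)·f(k+1) = (1)·f(k) + (k**2 + 5*k/3 + 4/9).
From deg A=0, deg B=0, deg C=2: d=3.
Solve for f: f(k) = k*(3*k**2 + 3*k - 2)/9 (degree 3 ≤ 3).
So s_k = (B(k−1)f/C)·t_k = (k*(3*k**2 + 3*k - 2)/((3*k + 1)*(3*k + 4)))·t_k = k*(3*k**2 + 3*k - 2).
Δs = 9*k**2 + 15*k + 4, as required.
Σ_(k=2)^n t_k = s_(n+1) − s_(2) = (3*n**3 + 12*n**2 + 13*n + 4) − (32), i.e. 3*n**3 + 12*n**2 + 13*n - 28.

S(n) = 3 n^{3} + 12 n^{2} + 13 n - 28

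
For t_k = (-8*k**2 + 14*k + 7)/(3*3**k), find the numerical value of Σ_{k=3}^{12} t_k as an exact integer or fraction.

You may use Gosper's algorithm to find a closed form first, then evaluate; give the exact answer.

The ratio is (8*k**2 + 2*k - 13)/(3*(8*k**2 - 14*k - 7)).
Factor: A=1/3; B=1; C=k**2 - 7*k/4 - 7/8.
Set up (1/3)·f(k+1) − (1)·f(k) − (k**2 - 7*k/4 - 7/8) = 0.
Degrees (0,0,2) ⇒ d ≤ 2.
Match coefficients ⇒ f(k) = -3*(4*k**2 - 3*k - 3)/8.
So s_k = (B(k−1)f/C)·t_k = (-3*(4*k**2 - 3*k - 3)/(8*k**2 - 14*k - 7))·t_k = (4*k**2 - 3*k - 3)/3**k.
Check: Δs_k = (-8*k**2 + 14*k + 7)/(3*3**k). ✓
Evaluate s at k=13 and k=3: 634/1594323 and 8/9; difference -1416542/1594323.

Σ = -1416542/1594323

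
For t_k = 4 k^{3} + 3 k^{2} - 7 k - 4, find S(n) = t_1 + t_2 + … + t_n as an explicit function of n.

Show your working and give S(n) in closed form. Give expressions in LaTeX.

r(k) = (4*k**3 + 15*k**2 + 11*k - 4)/(4*k**3 + 3*k**2 - 7*k - 4) after simplifying.
Take A(k)=1, B(k)=1, C(k)=k**3 + 3*k**2/4 - 7*k/4 - 1.
f must satisfy (1)·f(k+1) − (1)·f(k) = k**3 + 3*k**2/4 - 7*k/4 - 1.
From deg A=0, deg B=0, deg C=3: d=4.
A polynomial solution: f(k) = k**2*(k**2 - k - 4)/4.
R(k) = B(k−1)·f(k)/C(k) = k**2*(k**2 - k - 4)/(4*k**3 + 3*k**2 - 7*k - 4); s_k = R·t_k = k**2*(k**2 - k - 4).
s_(k+1) − s_k = 4*k**3 + 3*k**2 - 7*k - 4 = t_k.
s_(n+1) = n**4 + 3*n**3 - n**2 - 7*n - 4 and s_(1) = -4, so S(n) = n*(n**3 + 3*n**2 - n - 7).

S(n) = n \left(n^{3} + 3 n^{2} - n - 7\right)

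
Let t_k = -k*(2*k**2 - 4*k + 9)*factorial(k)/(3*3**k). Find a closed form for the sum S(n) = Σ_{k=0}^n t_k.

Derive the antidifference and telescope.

Compute t_(k+1)/t_k: get (k + 1)**2*(-4*k + 2*(k + 1)**2 + 5)/(3*k*(2*k**2 - 4*k + 9)).
Take A(k)=k/3 + 1/3, B(k)=1, C(k)=k**3 - 2*k**2 + 9*k/2.
Set up (k/3 + 1/3)·f(k+1) − (1)·f(k) − (k**3 - 2*k**2 + 9*k/2) = 0.
d = 2 from the (1,0,3) case.
A polynomial solution: f(k) = 3*(2*k**2 - 4*k - 1)/2.
Certificate R = B(k−1)f/C = 3*(2*k**2 - 4*k - 1)/(k*(2*k**2 - 4*k + 9)) gives s_k = (-2*k**2 + 4*k + 1)*factorial(k)/3**k.
Δs = -k*(2*k**2 - 4*k + 9)*factorial(k)/(3*3**k), as required.
Telescope: S(n) = s_(n+1) − s_(0) = -3**(-n - 1)*(2*n**2 - 3)*factorial(n + 1) − (1) = 3**(-n - 1)*(-3**(n + 1) - 2*n**3*factorial(n) - 2*n**2*factorial(n) + 3*n*factorial(n) + 3*factorial(n)).

S(n) = 3**(-n - 1)*(-3**(n + 1) - 2*n**3*factorial(n) - 2*n**2*factorial(n) + 3*n*factorial(n) + 3*factorial(n))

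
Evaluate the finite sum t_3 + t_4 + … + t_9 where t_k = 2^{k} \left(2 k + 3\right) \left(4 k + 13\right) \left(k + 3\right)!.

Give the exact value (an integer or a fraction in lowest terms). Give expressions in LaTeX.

Σ = 261435241192320

Step 1: r(k) = 2*(k + 4)*(2*k + 5)*(4*k + 17)/((2*k + 3)*(4*k + 13)).
Take A(k)=2*k + 8, B(k)=1, C(k)=k**2 + 19*k/4 + 39/8.
f must satisfy (2*k + 8)·f(k+1) − (1)·f(k) = k**2 + 19*k/4 + 39/8.
From deg A=1, deg B=0, deg C=2: d=1.
Match coefficients ⇒ f(k) = (4*k + 1)/8.
Certificate R = B(k−1)f/C = (4*k + 1)/((2*k + 3)*(4*k + 13)) gives s_k = 2**k*(4*k + 1)*factorial(k + 3).
s_(k+1) − s_k = 2**k*(2*k + 3)*(4*k + 13)*factorial(k + 3) = t_k.
Evaluate s at k=10 and k=3: 261435241267200 and 74880; difference 261435241192320.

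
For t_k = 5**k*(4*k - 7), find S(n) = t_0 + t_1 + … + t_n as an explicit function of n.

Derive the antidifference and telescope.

S(n) = 5*5**n*n - 10*5**n + 3

t_(k+1)/t_k = 5*(4*k - 3)/(4*k - 7).
Factor: A=5; B=1; C=k - 7/4.
Need (5)·f(k+1) − (1)·f(k) = k - 7/4.
From deg A=0, deg B=0, deg C=1: d=1.
Match coefficients ⇒ f(k) = (k - 3)/4.
So s_k = (B(k−1)f/C)·t_k = ((k - 3)/(4*k - 7))·t_k = 5**k*(k - 3).
s_(k+1) − s_k = 5**k*(4*k - 7) = t_k.
s_(n+1) = 5**(n + 1)*(n - 2) and s_(0) = -3, so S(n) = 5*5**n*n - 10*5**n + 3.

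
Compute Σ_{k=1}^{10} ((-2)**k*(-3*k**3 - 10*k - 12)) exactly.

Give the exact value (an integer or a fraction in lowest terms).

r(k) = 2*(-10*k - 3*(k + 1)**3 - 22)/(3*k**3 + 10*k + 12) after simplifying.
Gosper form: A/B · C(k+1)/C(k) with A=-2, B=1, C=k**3 + 10*k/3 + 4.
Key eq: (-2)·f(k+1) = (1)·f(k) + (k**3 + 10*k/3 + 4).
d = 3 from the (0,0,3) case.
A polynomial solution: f(k) = -(k**3 - 2*k**2 + 4*k + 2)/3.
So s_k = (B(k−1)f/C)·t_k = (-(k**3 - 2*k**2 + 4*k + 2)/(3*k**3 + 10*k + 12))·t_k = (-2)**k*(k**3 - 2*k**2 + 4*k + 2).
s_(k+1) − s_k = (-2)**k*(-3*k**3 - 10*k - 12) = t_k.
Sum = s_(11) − s_(1); s_(11) = -2324480, s_(1) = -10 ⇒ -2324470.

Σ = -2324470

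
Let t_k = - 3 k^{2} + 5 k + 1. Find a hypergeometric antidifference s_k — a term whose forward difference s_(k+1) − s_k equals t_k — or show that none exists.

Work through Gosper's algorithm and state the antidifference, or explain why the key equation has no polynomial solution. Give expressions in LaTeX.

s_k = k \left(- k^{2} + 4 k - 2\right)

Step 1: r(k) = (3*k**2 + k - 3)/(3*k**2 - 5*k - 1).
Take A(k)=1, B(k)=1, C(k)=k**2 - 5*k/3 - 1/3.
f must satisfy (1)·f(k+1) − (1)·f(k) = k**2 - 5*k/3 - 1/3.
Degrees (0,0,2) ⇒ d ≤ 3.
Match coefficients ⇒ f(k) = k*(k**2 - 4*k + 2)/3.
Get s_k = R·t_k = k*(-k**2 + 4*k - 2) with R(k) = B(k−1)f(k)/C(k) = k*(k**2 - 4*k + 2)/(3*k**2 - 5*k - 1).
Δs = -3*k**2 + 5*k + 1, as required.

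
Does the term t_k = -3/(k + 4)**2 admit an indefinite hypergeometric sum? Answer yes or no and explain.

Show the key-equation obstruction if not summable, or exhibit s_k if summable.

Ratio r(k) = (k + 4)**2/(k + 5)**2.
So A=k**2 + 8*k + 16 and B=k**2 + 10*k + 25, with C=1.
Need (k**2 + 8*k + 16)·f(k+1) − (k**2 + 8*k + 16)·f(k) = 1.
Degrees (2,2,0) ⇒ d ≤ 0.
f = c0 ⇒ A·f(k+1) − B(k−1)·f(k) − C = -1. The system {-1 = 0} is inconsistent; no antidifference.

No — key equation has no polynomial f.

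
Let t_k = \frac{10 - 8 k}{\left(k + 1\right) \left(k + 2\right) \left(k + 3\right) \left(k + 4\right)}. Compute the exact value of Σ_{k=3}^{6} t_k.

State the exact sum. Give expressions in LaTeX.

Σ = -17/360

Step 1: r(k) = (k + 1)*(4*k - 1)/((k + 5)*(4*k - 5)).
So A=k + 1 and B=k + 5, with C=k - 5/4.
Set up (k + 1)·f(k+1) − (k + 4)·f(k) − (k - 5/4) = 0.
d = 3 from the (1,1,1) case.
Solving with deg f ≤ 3: f(k) = -k*(k**2 + 6*k + 23)/24.
Get s_k = R·t_k = k*(k**2 + 6*k + 23)/(3*(k + 1)*(k + 2)*(k + 3)) with R(k) = B(k−1)f(k)/C(k) = -k*(k + 4)*(k**2 + 6*k + 23)/(6*(4*k - 5)).
s_(k+1) − s_k = 2*(5 - 4*k)/(k**4 + 10*k**3 + 35*k**2 + 50*k + 24) = t_k.
Evaluate s at k=7 and k=3: 133/360 and 5/12; difference -17/360.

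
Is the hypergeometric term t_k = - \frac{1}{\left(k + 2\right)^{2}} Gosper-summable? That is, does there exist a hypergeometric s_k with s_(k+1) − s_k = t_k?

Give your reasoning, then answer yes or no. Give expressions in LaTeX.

No. Not Gosper-summable.

The ratio is (k + 2)**2/(k + 3)**2.
A = k**2 + 4*k + 4, B = k**2 + 6*k + 9, C = 1.
Set up (k**2 + 4*k + 4)·f(k+1) − (k**2 + 4*k + 4)·f(k) − (1) = 0.
From deg A=2, deg B=2, deg C=0: d=0.
Put f(k) = c0: A·f(k+1) − B(k−1)·f(k) − C = -1; need -1 = 0 — inconsistent ⇒ no f, not summable.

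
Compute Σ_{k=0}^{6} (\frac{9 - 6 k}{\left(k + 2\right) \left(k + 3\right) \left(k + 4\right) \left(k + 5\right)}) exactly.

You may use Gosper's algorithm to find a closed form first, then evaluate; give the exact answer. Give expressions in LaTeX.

Σ = 49/792

Step 1: r(k) = (k + 2)*(2*k - 1)/((k + 6)*(2*k - 3)).
Factor: A=k + 2; B=k + 6; C=k - 3/2.
f must satisfy (k + 2)·f(k+1) − (k + 5)·f(k) = k - 3/2.
Bound: deg f ≤ 3.
Match coefficients ⇒ f(k) = -k*(k**2 + 9*k + 98)/144.
Certificate R = B(k−1)f/C = -k*(k + 5)*(k**2 + 9*k + 98)/(72*(2*k - 3)) gives s_k = k*(k**2 + 9*k + 98)/(24*(k + 2)*(k + 3)*(k + 4)).
Verify: 3*(3 - 2*k)/(k**4 + 14*k**3 + 71*k**2 + 154*k + 120) matches t_k.
Evaluate s at k=7 and k=0: 49/792 and 0; difference 49/792.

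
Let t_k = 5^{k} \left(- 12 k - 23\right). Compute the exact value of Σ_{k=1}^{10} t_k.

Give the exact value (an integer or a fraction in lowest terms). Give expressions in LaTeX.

The ratio is 5*(12*k + 35)/(12*k + 23).
Normal form (A,B,C) = (5, 1, k + 23/12).
Set up (5)·f(k+1) − (1)·f(k) − (k + 23/12) = 0.
Degrees (0,0,1) ⇒ d ≤ 1.
Solving with deg f ≤ 1: f(k) = (3*k + 2)/12.
Certificate R = B(k−1)f/C = (3*k + 2)/(12*k + 23) gives s_k = 5**k*(-3*k - 2).
Δs = 5**k*(-12*k - 23), as required.
Telescoping: Σ = s_(11) − s_(1) = -1708984375 − (-25) = -1708984350.

Σ = -1708984350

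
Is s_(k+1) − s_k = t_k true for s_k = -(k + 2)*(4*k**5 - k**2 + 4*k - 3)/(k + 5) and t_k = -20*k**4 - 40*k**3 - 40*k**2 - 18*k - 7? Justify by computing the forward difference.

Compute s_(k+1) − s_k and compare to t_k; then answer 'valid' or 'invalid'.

Invalid: residual 3*(16*k**5 + 140*k**4 + 240*k**3 + 219*k**2 + 93*k + 38)/(k**2 + 11*k + 30) ≠ 0.

s_(k+1) = -(k + 3)*(4*k + 4*(k + 1)**5 - (k + 1)**2 + 1)/(k + 6)
s_(k+1) − s_k = 2*(-10*k**6 - 106*k**5 - 330*k**4 - 469*k**3 - 374*k**2 - 169*k - 48)/(k**2 + 11*k + 30)
(s_(k+1) − s_k) − t_k = 3*(16*k**5 + 140*k**4 + 240*k**3 + 219*k**2 + 93*k + 38)/(k**2 + 11*k + 30)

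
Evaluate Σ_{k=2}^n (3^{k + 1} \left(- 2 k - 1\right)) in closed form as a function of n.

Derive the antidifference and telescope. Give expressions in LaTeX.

Compute t_(k+1)/t_k: get 3*(2*k + 3)/(2*k + 1).
Factor: A=3; B=1; C=k + 1/2.
Set up (3)·f(k+1) − (1)·f(k) − (k + 1/2) = 0.
Degrees (0,0,1) ⇒ d ≤ 1.
Solve for f: f(k) = (k - 1)/2 (degree 1 ≤ 1).
So s_k = (B(k−1)f/C)·t_k = ((k - 1)/(2*k + 1))·t_k = 3**(k + 1)*(1 - k).
Check: Δs_k = 3**(k + 1)*(-2*k - 1). ✓
Evaluate: s_(n+1) = -3**(n + 2)*n; subtract s_(2) = -27 ⇒ S(n) = -9*3**n*n + 27.

S(n) = - 9 \cdot 3^{n} n + 27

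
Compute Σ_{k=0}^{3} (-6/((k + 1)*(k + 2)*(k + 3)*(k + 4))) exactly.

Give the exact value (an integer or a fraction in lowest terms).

Compute t_(k+1)/t_k: get (k + 1)/(k + 5).
Gosper form: A/B · C(k+1)/C(k) with A=k + 1, B=k + 5, C=1.
Set up (k + 1)·f(k+1) − (k + 4)·f(k) − (1) = 0.
From deg A=1, deg B=1, deg C=0: d=3.
Match coefficients ⇒ f(k) = k*(k**2 + 6*k + 11)/18.
Certificate R = B(k−1)f/C = k*(k + 4)*(k**2 + 6*k + 11)/18 gives s_k = k*(-k**2 - 6*k - 11)/(3*(k + 1)*(k + 2)*(k + 3)).
Δs = -6/(k**4 + 10*k**3 + 35*k**2 + 50*k + 24), as required.
Telescoping: Σ = s_(4) − s_(0) = -34/105 − (0) = -34/105.

Σ = -34/105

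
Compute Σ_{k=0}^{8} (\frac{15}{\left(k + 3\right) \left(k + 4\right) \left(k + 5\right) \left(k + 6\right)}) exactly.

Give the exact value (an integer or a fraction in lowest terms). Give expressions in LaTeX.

Σ = 59/728

r(k) = (k + 3)/(k + 7) after simplifying.
Normal form (A,B,C) = (k + 3, k + 7, 1).
Set up (k + 3)·f(k+1) − (k + 6)·f(k) − (1) = 0.
deg f ≤ 3 (via 1,1,0).
Solve for f: f(k) = k*(k**2 + 12*k + 47)/180 (degree 3 ≤ 3).
Certificate R = B(k−1)f/C = k*(k + 6)*(k**2 + 12*k + 47)/180 gives s_k = k*(k**2 + 12*k + 47)/(12*(k + 3)*(k + 4)*(k + 5)).
s_(k+1) − s_k = 15/(k**4 + 18*k**3 + 119*k**2 + 342*k + 360) = t_k.
Σ_(k=0)^(8) t_k = s_(9) − s_(0) = 59/728 − (0) = 59/728.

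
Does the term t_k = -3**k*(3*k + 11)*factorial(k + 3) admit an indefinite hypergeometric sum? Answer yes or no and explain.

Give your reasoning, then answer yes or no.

Ratio r(k) = 3*(k + 4)*(3*k + 14)/(3*k + 11).
A = 3*k + 12, B = 1, C = k + 11/3.
f must satisfy (3*k + 12)·f(k+1) − (1)·f(k) = k + 11/3.
d = 0 from the (1,0,1) case.
A polynomial solution: f(k) = 1/3.
R(k) = B(k−1)·f(k)/C(k) = 1/(3*k + 11); s_k = R·t_k = -3**k*factorial(k + 3).
Check: Δs_k = -3**k*(3*k + 11)*factorial(k + 3). ✓

Yes. s_k = -3**k*factorial(k + 3).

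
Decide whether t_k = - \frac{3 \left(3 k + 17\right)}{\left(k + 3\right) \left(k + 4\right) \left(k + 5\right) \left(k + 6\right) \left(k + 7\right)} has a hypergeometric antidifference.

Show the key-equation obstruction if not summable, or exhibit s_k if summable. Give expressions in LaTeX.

Yes. s_k = \frac{k \left(- k^{2} - 13 k - 54\right)}{24 \left(k^{3} + 13 k^{2} + 54 k + 72\right)}.

r(k) = (k + 3)*(3*k + 20)/((k + 8)*(3*k + 17)) after simplifying.
So A=k + 3 and B=k + 8, with C=k + 17/3.
Set up (k + 3)·f(k+1) − (k + 7)·f(k) − (k + 17/3) = 0.
Degrees (1,1,1) ⇒ d ≤ 4.
Coefficient equations give f(k) = k*(k + 5)*(k**2 + 13*k + 54)/216.
Then R = B(k−1)f/C = k*(k + 5)*(k + 7)*(k**2 + 13*k + 54)/(72*(3*k + 17)), so s_k = R(k)·t_k = k*(-k**2 - 13*k - 54)/(24*(k**3 + 13*k**2 + 54*k + 72)).
Check: Δs_k = 3*(-3*k - 17)/(k**5 + 25*k**4 + 245*k**3 + 1175*k**2 + 2754*k + 2520). ✓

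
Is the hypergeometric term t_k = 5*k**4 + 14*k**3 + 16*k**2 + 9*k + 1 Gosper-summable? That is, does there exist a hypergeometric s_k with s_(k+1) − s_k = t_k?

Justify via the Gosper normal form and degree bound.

Step 1: r(k) = (5*k**4 + 34*k**3 + 88*k**2 + 103*k + 45)/(5*k**4 + 14*k**3 + 16*k**2 + 9*k + 1).
Normal form (A,B,C) = (1, 1, k**4 + 14*k**3/5 + 16*k**2/5 + 9*k/5 + 1/5).
Need (1)·f(k+1) − (1)·f(k) = k**4 + 14*k**3/5 + 16*k**2/5 + 9*k/5 + 1/5.
d = 5 from the (0,0,4) case.
Match coefficients ⇒ f(k) = k*(k**4 + k**3 - 1)/5.
Certificate R = B(k−1)f/C = k*(k**4 + k**3 - 1)/(5*k**4 + 14*k**3 + 16*k**2 + 9*k + 1) gives s_k = k**5 + k**4 - k.
Verify: -k**5 - k**4 + (k + 1)**5 + (k + 1)**4 - 1 matches t_k.

Yes. s_k = k**5 + k**4 - k.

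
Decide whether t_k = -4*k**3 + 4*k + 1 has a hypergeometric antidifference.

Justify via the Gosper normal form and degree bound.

Yes. s_k = k*(-k**3 + 2*k**2 + k - 1).

r(k) = (4*k - 4*(k + 1)**3 + 5)/(-4*k**3 + 4*k + 1) after simplifying.
Gosper form: A/B · C(k+1)/C(k) with A=1, B=1, C=k**3 - k - 1/4.
Key eq: (1)·f(k+1) = (1)·f(k) + (k**3 - k - 1/4).
d = 4 from the (0,0,3) case.
Match coefficients ⇒ f(k) = k*(k**3 - 2*k**2 - k + 1)/4.
Get s_k = R·t_k = k*(-k**3 + 2*k**2 + k - 1) with R(k) = B(k−1)f(k)/C(k) = k*(k**3 - 2*k**2 - k + 1)/(4*k**3 - 4*k - 1).
Δs = -4*k**3 + 4*k + 1, as required.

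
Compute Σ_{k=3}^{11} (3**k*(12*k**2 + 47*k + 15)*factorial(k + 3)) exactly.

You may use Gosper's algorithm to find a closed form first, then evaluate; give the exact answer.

Ratio r(k) = 3*(12*k**3 + 119*k**2 + 358*k + 296)/(12*k**2 + 47*k + 15).
Gosper form: A/B · C(k+1)/C(k) with A=3*k + 12, B=1, C=k**2 + 47*k/12 + 5/4.
Key eq: (3*k + 12)·f(k+1) = (1)·f(k) + (k**2 + 47*k/12 + 5/4).
deg f ≤ 1 (via 1,0,2).
Solve for f: f(k) = (4*k - 3)/12 (degree 1 ≤ 1).
Get s_k = R·t_k = 3**k*(4*k - 3)*factorial(k + 3) with R(k) = B(k−1)f(k)/C(k) = (4*k - 3)/(12*k**2 + 47*k + 15).
Check: Δs_k = 3**k*(12*k**2 + 47*k + 15)*factorial(k + 3). ✓
Telescoping: Σ = s_(12) − s_(3) = 31272829821192960000 − (174960) = 31272829821192785040.

Σ = 31272829821192785040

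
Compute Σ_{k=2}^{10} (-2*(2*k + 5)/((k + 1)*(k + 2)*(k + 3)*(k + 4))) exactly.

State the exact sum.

Σ = -17/140

Step 1: r(k) = (k + 1)*(2*k + 7)/((k + 5)*(2*k + 5)).
Factor: A=k + 1; B=k + 5; C=k + 5/2.
f must satisfy (k + 1)·f(k+1) − (k + 4)·f(k) = k + 5/2.
d = 3 from the (1,1,1) case.
A polynomial solution: f(k) = k*(k + 2)*(k + 4)/6.
R(k) = B(k−1)·f(k)/C(k) = k*(k + 2)*(k + 4)**2/(3*(2*k + 5)); s_k = R·t_k = 2*k*(-k - 4)/(3*(k**2 + 4*k + 3)).
Check: Δs_k = 2*(-2*k - 5)/(k**4 + 10*k**3 + 35*k**2 + 50*k + 24). ✓
Telescoping: Σ = s_(11) − s_(2) = -55/84 − (-8/15) = -17/140.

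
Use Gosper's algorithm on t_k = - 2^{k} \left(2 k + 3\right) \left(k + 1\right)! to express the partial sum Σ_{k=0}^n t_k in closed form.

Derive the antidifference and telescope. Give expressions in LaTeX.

t_(k+1)/t_k = 2*(k + 2)*(2*k + 5)/(2*k + 3).
Gosper form: A/B · C(k+1)/C(k) with A=2*k + 4, B=1, C=k + 3/2.
Solve (2*k + 4)·f(k+1) − (1)·f(k) = k + 3/2.
Degrees (1,0,1) ⇒ d ≤ 0.
Match coefficients ⇒ f(k) = 1/2.
Then R = B(k−1)f/C = 1/(2*k + 3), so s_k = R(k)·t_k = -2**k*factorial(k + 1).
Δs = -2**k*(2*k + 3)*factorial(k + 1), as required.
Σ_(k=0)^n t_k = s_(n+1) − s_(0) = (-2**(n + 1)*factorial(n + 2)) − (-1), i.e. -2*2**n*factorial(n + 2) + 1.

S(n) = - 2 \cdot 2^{n} \left(n + 2\right)! + 1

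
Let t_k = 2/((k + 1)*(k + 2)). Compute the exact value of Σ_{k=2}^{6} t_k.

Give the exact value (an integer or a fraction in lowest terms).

Σ = 5/12

Step 1: r(k) = (k + 1)/(k + 3).
Gosper form: A/B · C(k+1)/C(k) with A=k + 1, B=k + 3, C=1.
Set up (k + 1)·f(k+1) − (k + 2)·f(k) − (1) = 0.
deg f ≤ 1 (via 1,1,0).
Coefficient equations give f(k) = k.
Get s_k = R·t_k = 2*k/(k + 1) with R(k) = B(k−1)f(k)/C(k) = k*(k + 2).
s_(k+1) − s_k = 2/(k**2 + 3*k + 2) = t_k.
Σ_(k=2)^(6) t_k = s_(7) − s_(2) = 7/4 − (4/3) = 5/12.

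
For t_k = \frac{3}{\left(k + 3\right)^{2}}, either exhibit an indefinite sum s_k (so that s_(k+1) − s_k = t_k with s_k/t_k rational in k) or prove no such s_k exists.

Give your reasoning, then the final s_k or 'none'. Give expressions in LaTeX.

Step 1: r(k) = (k + 3)**2/(k + 4)**2.
Take A(k)=k**2 + 6*k + 9, B(k)=k**2 + 8*k + 16, C(k)=1.
Need (k**2 + 6*k + 9)·f(k+1) − (k**2 + 6*k + 9)·f(k) = 1.
d = 0 from the (2,2,0) case.
Write f(k) = c0. Then LHS − RHS = -1, requiring -1 = 0: contradictory. No certificate.

no hypergeometric antidifference exists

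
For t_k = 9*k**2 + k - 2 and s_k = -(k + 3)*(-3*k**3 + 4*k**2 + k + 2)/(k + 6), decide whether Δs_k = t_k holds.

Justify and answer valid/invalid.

Invalid: residual 3*(-6*k**3 - 59*k**2 - 5*k + 10)/(k**2 + 13*k + 42) ≠ 0.

s_(k+1) = (3*k**4 + 17*k**3 + 20*k**2 - 4*k - 16)/(k + 7)
s_(k+1) − s_k = (9*k**4 + 100*k**3 + 212*k**2 + k - 54)/(k**2 + 13*k + 42)
(s_(k+1) − s_k) − t_k = 3*(-6*k**3 - 59*k**2 - 5*k + 10)/(k**2 + 13*k + 42)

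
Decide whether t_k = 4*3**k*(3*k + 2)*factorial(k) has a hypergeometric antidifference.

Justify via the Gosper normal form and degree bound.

Yes. s_k = 4*3**k*factorial(k).

r(k) = 3*(k + 1)*(3*k + 5)/(3*k + 2) after simplifying.
Take A(k)=3*k + 3, B(k)=1, C(k)=k + 2/3.
f must satisfy (3*k + 3)·f(k+1) − (1)·f(k) = k + 2/3.
d = 0 from the (1,0,1) case.
Solving with deg f ≤ 0: f(k) = 1/3.
R(k) = B(k−1)·f(k)/C(k) = 1/(3*k + 2); s_k = R·t_k = 4*3**k*factorial(k).
Verify: 4*3**k*(3*k + 2)*factorial(k) matches t_k.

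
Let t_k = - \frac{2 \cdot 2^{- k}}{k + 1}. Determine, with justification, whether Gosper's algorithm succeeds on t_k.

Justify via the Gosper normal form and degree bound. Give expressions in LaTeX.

No — negative degree bound, so no certificate f.

The ratio is (k + 1)/(2*(k + 2)).
So A=k/2 + 1/2 and B=k + 2, with C=1.
Need (k/2 + 1/2)·f(k+1) − (k + 1)·f(k) = 1.
Degrees (1,1,0) ⇒ d ≤ -1.
d = -1 < 0 ⇒ no nonzero polynomial f; not summable.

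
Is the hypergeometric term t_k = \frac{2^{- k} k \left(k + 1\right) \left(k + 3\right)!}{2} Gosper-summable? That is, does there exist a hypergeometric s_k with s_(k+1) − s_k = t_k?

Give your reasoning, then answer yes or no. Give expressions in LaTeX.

Yes. s_k = 2^{- k} \left(k - 2\right) \left(k + 3\right)!.

Step 1: r(k) = k/2 + 3 + 4/k.
Take A(k)=k/2 + 2, B(k)=1, C(k)=k**2 + k.
Solve (k/2 + 2)·f(k+1) − (1)·f(k) = k**2 + k.
deg f ≤ 1 (via 1,0,2).
Solve for f: f(k) = 2*(k - 2) (degree 1 ≤ 1).
Certificate R = B(k−1)f/C = 2*(k - 2)/(k*(k + 1)) gives s_k = (k - 2)*factorial(k + 3)/2**k.
s_(k+1) − s_k = k*(k + 1)*factorial(k + 3)/(2*2**k) = t_k.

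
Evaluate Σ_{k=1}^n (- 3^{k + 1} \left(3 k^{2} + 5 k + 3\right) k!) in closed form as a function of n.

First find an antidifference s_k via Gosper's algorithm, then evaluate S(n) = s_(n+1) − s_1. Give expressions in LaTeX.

The ratio is 3*(3*k**3 + 14*k**2 + 22*k + 11)/(3*k**2 + 5*k + 3).
Take A(k)=3*k + 3, B(k)=1, C(k)=k**2 + 5*k/3 + 1.
Key eq: (3*k + 3)·f(k+1) = (1)·f(k) + (k**2 + 5*k/3 + 1).
Degrees (1,0,2) ⇒ d ≤ 1.
Match coefficients ⇒ f(k) = k/3.
Certificate R = B(k−1)f/C = k/(3*k**2 + 5*k + 3) gives s_k = -3**(k + 1)*k*factorial(k).
Δs = -3**(k + 1)*(3*k**2 + 5*k + 3)*factorial(k), as required.
Telescope: S(n) = s_(n+1) − s_(1) = -3**(n + 2)*(n + 1)*factorial(n + 1) − (-9) = -9*3**n*n**2*factorial(n) - 18*3**n*n*factorial(n) - 9*3**n*factorial(n) + 9.

S(n) = - 9 \cdot 3^{n} n^{2} n! - 18 \cdot 3^{n} n n! - 9 \cdot 3^{n} n! + 9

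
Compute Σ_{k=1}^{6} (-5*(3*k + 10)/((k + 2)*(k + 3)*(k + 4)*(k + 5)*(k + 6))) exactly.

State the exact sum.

Ratio r(k) = (k + 2)*(3*k + 13)/((k + 7)*(3*k + 10)).
Factor: A=k + 2; B=k + 7; C=k + 10/3.
Key eq: (k + 2)·f(k+1) = (k + 6)·f(k) + (k + 10/3).
d = 4 from the (1,1,1) case.
Solve for f: f(k) = k*(k + 3)*(k**2 + 11*k + 38)/120 (degree 4 ≤ 4).
Then R = B(k−1)f/C = k*(k + 3)*(k + 6)*(k**2 + 11*k + 38)/(40*(3*k + 10)), so s_k = R(k)·t_k = k*(-k**2 - 11*k - 38)/(8*(k**3 + 11*k**2 + 38*k + 40)).
Verify: 5*(-3*k - 10)/(k**5 + 20*k**4 + 155*k**3 + 580*k**2 + 1044*k + 720) matches t_k.
Evaluate s at k=7 and k=1: -287/2376 and -5/72; difference -61/1188.

Σ = -61/1188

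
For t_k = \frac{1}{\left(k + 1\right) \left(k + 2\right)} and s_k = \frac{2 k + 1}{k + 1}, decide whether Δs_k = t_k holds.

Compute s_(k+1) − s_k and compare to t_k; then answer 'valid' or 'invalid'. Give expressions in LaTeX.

s_(k+1) = (2*k + 3)/(k + 2)
s_(k+1) − s_k = 1/(k**2 + 3*k + 2)
(s_(k+1) − s_k) − t_k = 0

Valid: the claim telescopes to t_k.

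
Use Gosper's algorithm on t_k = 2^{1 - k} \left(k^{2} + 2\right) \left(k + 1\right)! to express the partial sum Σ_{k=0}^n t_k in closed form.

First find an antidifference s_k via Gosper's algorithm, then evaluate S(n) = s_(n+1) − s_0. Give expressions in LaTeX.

t_(k+1)/t_k = (k + 2)*((k + 1)**2 + 2)/(2*(k**2 + 2)).
Factor: A=k/2 + 1; B=1; C=k**2 + 2.
Set up (k/2 + 1)·f(k+1) − (1)·f(k) − (k**2 + 2) = 0.
deg f ≤ 1 (via 1,0,2).
Solve for f: f(k) = 2*(k - 1) (degree 1 ≤ 1).
Get s_k = R·t_k = 2**(2 - k)*(k - 1)*factorial(k + 1) with R(k) = B(k−1)f(k)/C(k) = 2*(k - 1)/(k**2 + 2).
Δs = 2**(1 - k)*(k**2 + 2)*factorial(k + 1), as required.
Σ_(k=0)^n t_k = s_(n+1) − s_(0) = (2**(1 - n)*n*factorial(n + 2)) − (-4), i.e. 4 + 2*n*factorial(n + 2)/2**n.

S(n) = 4 + 2 \cdot 2^{- n} n \left(n + 2\right)!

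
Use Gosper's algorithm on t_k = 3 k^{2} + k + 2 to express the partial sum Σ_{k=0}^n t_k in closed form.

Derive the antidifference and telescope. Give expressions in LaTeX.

S(n) = n^{3} + 2 n^{2} + 3 n + 2

t_(k+1)/t_k = (k + 3*(k + 1)**2 + 3)/(3*k**2 + k + 2).
Take A(k)=1, B(k)=1, C(k)=k**2 + k/3 + 2/3.
Set up (1)·f(k+1) − (1)·f(k) − (k**2 + k/3 + 2/3) = 0.
Bound: deg f ≤ 3.
Coefficient equations give f(k) = k*(k**2 - k + 2)/3.
Then R = B(k−1)f/C = k*(k**2 - k + 2)/(3*k**2 + k + 2), so s_k = R(k)·t_k = k*(k**2 - k + 2).
s_(k+1) − s_k = 3*k**2 + k + 2 = t_k.
Evaluate: s_(n+1) = n**3 + 2*n**2 + 3*n + 2; subtract s_(0) = 0 ⇒ S(n) = n**3 + 2*n**2 + 3*n + 2.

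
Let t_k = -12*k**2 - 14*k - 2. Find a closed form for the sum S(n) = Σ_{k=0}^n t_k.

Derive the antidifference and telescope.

S(n) = -4*n**3 - 13*n**2 - 11*n - 2

Step 1: r(k) = (6*k**2 + 19*k + 14)/(6*k**2 + 7*k + 1).
Take A(k)=1, B(k)=1, C(k)=k**2 + 7*k/6 + 1/6.
Key eq: (1)·f(k+1) = (1)·f(k) + (k**2 + 7*k/6 + 1/6).
Bound: deg f ≤ 3.
Solve for f: f(k) = k*(k + 1)*(4*k - 3)/12 (degree 3 ≤ 3).
So s_k = (B(k−1)f/C)·t_k = (k*(4*k - 3)/(2*(6*k + 1)))·t_k = k*(-4*k**2 - k + 3).
Δs = -12*k**2 - 14*k - 2, as required.
Telescope: S(n) = s_(n+1) − s_(0) = -4*n**3 - 13*n**2 - 11*n - 2 − (0) = -4*n**3 - 13*n**2 - 11*n - 2.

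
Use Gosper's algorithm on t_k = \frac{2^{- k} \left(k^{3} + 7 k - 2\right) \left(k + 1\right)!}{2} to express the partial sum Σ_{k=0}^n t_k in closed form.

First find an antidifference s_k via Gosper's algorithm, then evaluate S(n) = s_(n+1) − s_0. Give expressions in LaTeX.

S(n) = -4 + \frac{2^{- n} n^{2} \left(n + 2\right)!}{2} + \frac{3 \cdot 2^{- n} \left(n + 2\right)!}{2}

Compute t_(k+1)/t_k: get (k + 2)*(7*k + (k + 1)**3 + 5)/(2*(k**3 + 7*k - 2)).
Normal form (A,B,C) = (k/2 + 1, 1, k**3 + 7*k - 2).
f must satisfy (k/2 + 1)·f(k+1) − (1)·f(k) = k**3 + 7*k - 2.
From deg A=1, deg B=0, deg C=3: d=2.
Solving with deg f ≤ 2: f(k) = 2*(k**2 - 2*k + 4).
Then R = B(k−1)f/C = 2*(k**2 - 2*k + 4)/(k**3 + 7*k - 2), so s_k = R(k)·t_k = (k**2 - 2*k + 4)*factorial(k + 1)/2**k.
Δs = (k**3 + 7*k - 2)*factorial(k + 1)/(2*2**k), as required.
Evaluate: s_(n+1) = 2**(-n - 1)*(n**2 + 3)*factorial(n + 2); subtract s_(0) = 4 ⇒ S(n) = -4 + n**2*factorial(n + 2)/(2*2**n) + 3*factorial(n + 2)/(2*2**n).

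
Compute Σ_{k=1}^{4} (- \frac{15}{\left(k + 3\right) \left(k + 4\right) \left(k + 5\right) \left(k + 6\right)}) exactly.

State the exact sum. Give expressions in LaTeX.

The ratio is (k + 3)/(k + 7).
Normal form (A,B,C) = (k + 3, k + 7, 1).
Need (k + 3)·f(k+1) − (k + 6)·f(k) = 1.
From deg A=1, deg B=1, deg C=0: d=3.
Solve for f: f(k) = k*(k**2 + 12*k + 47)/180 (degree 3 ≤ 3).
So s_k = (B(k−1)f/C)·t_k = (k*(k + 6)*(k**2 + 12*k + 47)/180)·t_k = k*(-k**2 - 12*k - 47)/(12*(k + 3)*(k + 4)*(k + 5)).
Verify: -15/(k**4 + 18*k**3 + 119*k**2 + 342*k + 360) matches t_k.
Evaluate s at k=5 and k=1: -11/144 and -1/24; difference -5/144.

Σ = -5/144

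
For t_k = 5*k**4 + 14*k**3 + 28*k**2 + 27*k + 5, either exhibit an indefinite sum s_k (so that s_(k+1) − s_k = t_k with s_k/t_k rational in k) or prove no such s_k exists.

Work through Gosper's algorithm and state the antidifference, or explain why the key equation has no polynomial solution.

r(k) = (5*k**4 + 34*k**3 + 100*k**2 + 145*k + 79)/(5*k**4 + 14*k**3 + 28*k**2 + 27*k + 5) after simplifying.
Factor: A=1; B=1; C=k**4 + 14*k**3/5 + 28*k**2/5 + 27*k/5 + 1.
Solve (1)·f(k+1) − (1)·f(k) = k**4 + 14*k**3/5 + 28*k**2/5 + 27*k/5 + 1.
Bound: deg f ≤ 5.
Solving with deg f ≤ 5: f(k) = k*(k**4 + k**3 + 4*k**2 + 3*k - 4)/5.
Then R = B(k−1)f/C = k*(k**4 + k**3 + 4*k**2 + 3*k - 4)/(5*k**4 + 14*k**3 + 28*k**2 + 27*k + 5), so s_k = R(k)·t_k = k*(k**4 + k**3 + 4*k**2 + 3*k - 4).
s_(k+1) − s_k = 5*k**4 + 14*k**3 + 28*k**2 + 27*k + 5 = t_k.

s_k = k*(k**4 + k**3 + 4*k**2 + 3*k - 4)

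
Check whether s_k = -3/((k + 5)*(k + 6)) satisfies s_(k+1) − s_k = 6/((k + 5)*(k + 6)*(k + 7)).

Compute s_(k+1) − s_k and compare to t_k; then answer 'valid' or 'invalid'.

Valid: the claim telescopes to t_k.

s_(k+1) = -3/((k + 6)*(k + 7))
s_(k+1) − s_k = 6/(k**3 + 18*k**2 + 107*k + 210)
(s_(k+1) − s_k) − t_k = 0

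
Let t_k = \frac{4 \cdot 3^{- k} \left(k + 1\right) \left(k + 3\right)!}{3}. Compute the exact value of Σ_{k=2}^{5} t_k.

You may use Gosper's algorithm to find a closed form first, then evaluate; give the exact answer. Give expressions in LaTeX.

The ratio is (k + 2)*(k + 4)/(3*(k + 1)).
So A=k/3 + 4/3 and B=1, with C=k + 1.
Key eq: (k/3 + 4/3)·f(k+1) = (1)·f(k) + (k + 1).
Bound: deg f ≤ 0.
Coefficient equations give f(k) = 3.
R(k) = B(k−1)·f(k)/C(k) = 3/(k + 1); s_k = R·t_k = 4*factorial(k + 3)/3**k.
Check: Δs_k = 4*(k + 1)*factorial(k + 3)/(3*3**k). ✓
Telescoping: Σ = s_(6) − s_(2) = 17920/9 − (160/3) = 17440/9.

Σ = 17440/9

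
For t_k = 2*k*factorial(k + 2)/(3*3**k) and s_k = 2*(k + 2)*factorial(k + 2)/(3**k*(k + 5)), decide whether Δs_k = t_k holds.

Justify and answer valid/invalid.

Invalid: residual -2*(k**2 + 5*k - 3)*factorial(k + 2)/(3**k*(k + 5)*(k + 6)) ≠ 0.

s_(k+1) = 2*(k + 3)*factorial(k + 3)/(3*3**k*(k + 6))
s_(k+1) − s_k = 2*(k**3 + 8*k**2 + 15*k + 9)*factorial(k + 2)/(3*3**k*(k + 5)*(k + 6))
(s_(k+1) − s_k) − t_k = -2*(k**2 + 5*k - 3)*factorial(k + 2)/(3**k*(k + 5)*(k + 6))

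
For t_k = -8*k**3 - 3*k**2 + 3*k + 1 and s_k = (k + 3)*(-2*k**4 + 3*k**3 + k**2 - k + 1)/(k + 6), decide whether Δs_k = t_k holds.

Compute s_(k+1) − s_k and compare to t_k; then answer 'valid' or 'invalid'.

s_(k+1) = -(k + 4)*(k + 2*(k + 1)**4 - 3*(k + 1)**3 - (k + 1)**2)/(k + 7)
s_(k+1) − s_k = (-8*k**5 - 89*k**4 - 210*k**3 - 38*k**2 + 79*k + 27)/(k**2 + 13*k + 42)
(s_(k+1) − s_k) − t_k = 3*(6*k**4 + 54*k**3 + 16*k**2 - 20*k - 5)/(k**2 + 13*k + 42)

Invalid: residual 3*(6*k**4 + 54*k**3 + 16*k**2 - 20*k - 5)/(k**2 + 13*k + 42) ≠ 0.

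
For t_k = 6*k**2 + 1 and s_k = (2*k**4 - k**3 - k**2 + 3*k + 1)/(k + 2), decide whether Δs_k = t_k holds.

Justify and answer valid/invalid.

Invalid: residual (-4*k**3 - 15*k**2 + k - 1)/(k**2 + 5*k + 6) ≠ 0.

s_(k+1) = (2*k**4 + 7*k**3 + 8*k**2 + 6*k + 4)/(k + 3)
s_(k+1) − s_k = (6*k**4 + 26*k**3 + 22*k**2 + 6*k + 5)/(k**2 + 5*k + 6)
(s_(k+1) − s_k) − t_k = (-4*k**3 - 15*k**2 + k - 1)/(k**2 + 5*k + 6)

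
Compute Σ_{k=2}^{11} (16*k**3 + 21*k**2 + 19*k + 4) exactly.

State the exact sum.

Compute t_(k+1)/t_k: get (16*k**3 + 69*k**2 + 109*k + 60)/(16*k**3 + 21*k**2 + 19*k + 4).
A = 1, B = 1, C = k**3 + 21*k**2/16 + 19*k/16 + 1/4.
Solve (1)·f(k+1) − (1)·f(k) = k**3 + 21*k**2/16 + 19*k/16 + 1/4.
Bound: deg f ≤ 4.
Solve for f: f(k) = k*(4*k**3 - k**2 + 3*k - 2)/16 (degree 4 ≤ 4).
Then R = B(k−1)f/C = k*(4*k**3 - k**2 + 3*k - 2)/(16*k**3 + 21*k**2 + 19*k + 4), so s_k = R(k)·t_k = k*(4*k**3 - k**2 + 3*k - 2).
Verify: 16*k**3 + 21*k**2 + 19*k + 4 matches t_k.
Sum = s_(12) − s_(2); s_(12) = 81624, s_(2) = 64 ⇒ 81560.

Σ = 81560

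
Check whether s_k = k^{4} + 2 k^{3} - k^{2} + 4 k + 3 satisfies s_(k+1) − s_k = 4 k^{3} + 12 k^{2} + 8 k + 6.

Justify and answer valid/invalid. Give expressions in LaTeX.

s_(k+1) = k**4 + 6*k**3 + 11*k**2 + 12*k + 9
s_(k+1) − s_k = 4*k**3 + 12*k**2 + 8*k + 6
(s_(k+1) − s_k) − t_k = 0

Valid: the claim telescopes to t_k.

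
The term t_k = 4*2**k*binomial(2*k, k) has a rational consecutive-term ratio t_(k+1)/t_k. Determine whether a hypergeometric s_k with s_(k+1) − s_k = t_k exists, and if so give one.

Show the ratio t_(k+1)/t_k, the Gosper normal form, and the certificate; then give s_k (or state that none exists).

none — t_k is not Gosper-summable

Compute t_(k+1)/t_k: get 4*(2*k + 1)/(k + 1).
So A=8*k + 4 and B=k + 1, with C=1.
Set up (8*k + 4)·f(k+1) − (k)·f(k) − (1) = 0.
d = -1 from the (1,1,0) case.
Negative degree bound (-1): no f exists, t_k not Gosper-summable.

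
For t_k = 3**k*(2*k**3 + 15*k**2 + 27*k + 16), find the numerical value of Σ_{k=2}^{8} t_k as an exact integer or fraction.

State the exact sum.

Σ = 19171044

Compute t_(k+1)/t_k: get 3*(2*k**3 + 21*k**2 + 63*k + 60)/(2*k**3 + 15*k**2 + 27*k + 16).
Take A(k)=3, B(k)=1, C(k)=k**3 + 15*k**2/2 + 27*k/2 + 8.
Set up (3)·f(k+1) − (1)·f(k) − (k**3 + 15*k**2/2 + 27*k/2 + 8) = 0.
deg f ≤ 3 (via 0,0,3).
Solve for f: f(k) = (k**3 + 3*k**2 + 2)/2 (degree 3 ≤ 3).
Then R = B(k−1)f/C = (k**3 + 3*k**2 + 2)/(2*k**3 + 15*k**2 + 27*k + 16), so s_k = R(k)·t_k = 3**k*(k**3 + 3*k**2 + 2).
s_(k+1) − s_k = 3**k*(2*k**3 + 15*k**2 + 27*k + 16) = t_k.
Sum = s_(9) − s_(2); s_(9) = 19171242, s_(2) = 198 ⇒ 19171044.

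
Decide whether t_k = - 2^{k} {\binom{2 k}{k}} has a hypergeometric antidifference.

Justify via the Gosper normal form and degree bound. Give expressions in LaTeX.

No; the degree bound rules out any f.

Compute t_(k+1)/t_k: get 4*(2*k + 1)/(k + 1).
Factor: A=8*k + 4; B=k + 1; C=1.
Set up (8*k + 4)·f(k+1) − (k)·f(k) − (1) = 0.
From deg A=1, deg B=1, deg C=0: d=-1.
deg f ≤ -1 is impossible — no certificate.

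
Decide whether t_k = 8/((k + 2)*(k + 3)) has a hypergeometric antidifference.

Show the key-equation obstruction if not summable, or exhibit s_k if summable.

Yes. s_k = 4*k/(k + 2).

Step 1: r(k) = (k + 2)/(k + 4).
Factor: A=k + 2; B=k + 4; C=1.
Need (k + 2)·f(k+1) − (k + 3)·f(k) = 1.
Bound: deg f ≤ 1.
Coefficient equations give f(k) = k/2.
Certificate R = B(k−1)f/C = k*(k + 3)/2 gives s_k = 4*k/(k + 2).
s_(k+1) − s_k = 8/(k**2 + 5*k + 6) = t_k.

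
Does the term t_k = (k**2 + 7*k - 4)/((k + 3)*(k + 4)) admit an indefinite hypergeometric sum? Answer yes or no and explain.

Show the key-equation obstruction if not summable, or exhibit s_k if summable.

Yes. s_k = k*(3*k - 7)/(3*(k + 3)).

The ratio is (k + 3)*(7*k + (k + 1)**2 + 3)/((k + 5)*(k**2 + 7*k - 4)).
So A=k + 3 and B=k + 5, with C=k**2 + 7*k - 4.
Solve (k + 3)·f(k+1) − (k + 4)·f(k) = k**2 + 7*k - 4.
Bound: deg f ≤ 2.
Solve for f: f(k) = k*(3*k - 7)/3 (degree 2 ≤ 2).
So s_k = (B(k−1)f/C)·t_k = (k*(k + 4)*(3*k - 7)/(3*(k**2 + 7*k - 4)))·t_k = k*(3*k - 7)/(3*(k + 3)).
Check: Δs_k = (k**2 + 7*k - 4)/(k**2 + 7*k + 12). ✓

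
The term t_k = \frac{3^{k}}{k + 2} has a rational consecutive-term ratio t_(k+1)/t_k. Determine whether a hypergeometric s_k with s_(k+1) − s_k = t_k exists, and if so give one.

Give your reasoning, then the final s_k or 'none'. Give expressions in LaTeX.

Ratio r(k) = 3*(k + 2)/(k + 3).
Factor: A=3*k + 6; B=k + 3; C=1.
Need (3*k + 6)·f(k+1) − (k + 2)·f(k) = 1.
d = -1 from the (1,1,0) case.
Bound -1 < 0, so the key equation has no polynomial solution.

none (Gosper's algorithm certifies no s_k)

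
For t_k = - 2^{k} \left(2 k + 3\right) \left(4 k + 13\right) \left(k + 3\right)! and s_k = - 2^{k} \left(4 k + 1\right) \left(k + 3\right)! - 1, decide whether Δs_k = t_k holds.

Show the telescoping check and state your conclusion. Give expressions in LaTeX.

valid; difference matches t_k

s_(k+1) = -2**(k + 1)*(4*k + 5)*factorial(k + 4) - 1
s_(k+1) − s_k = -2**k*(2*k + 3)*(4*k + 13)*factorial(k + 3)
(s_(k+1) − s_k) − t_k = 0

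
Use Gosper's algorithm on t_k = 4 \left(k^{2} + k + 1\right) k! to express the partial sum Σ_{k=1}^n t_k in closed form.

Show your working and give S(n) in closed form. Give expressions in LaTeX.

S(n) = 4 n^{2} n! + 8 n n! + 4 n! - 4

Ratio r(k) = (k + 1)*(k + (k + 1)**2 + 2)/(k**2 + k + 1).
Factor: A=k + 1; B=1; C=k**2 + k + 1.
Set up (k + 1)·f(k+1) − (1)·f(k) − (k**2 + k + 1) = 0.
d = 1 from the (1,0,2) case.
Solving with deg f ≤ 1: f(k) = k.
Then R = B(k−1)f/C = k/(k**2 + k + 1), so s_k = R(k)·t_k = 4*k*factorial(k).
Verify: 4*(k**2 + k + 1)*factorial(k) matches t_k.
Telescope: S(n) = s_(n+1) − s_(1) = 4*(n + 1)*factorial(n + 1) − (4) = 4*n**2*factorial(n) + 8*n*factorial(n) + 4*factorial(n) - 4.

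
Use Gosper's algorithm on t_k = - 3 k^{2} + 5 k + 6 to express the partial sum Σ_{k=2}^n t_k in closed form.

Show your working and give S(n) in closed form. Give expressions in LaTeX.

Compute t_(k+1)/t_k: get (3*k**2 + k - 8)/(3*k**2 - 5*k - 6).
Normal form (A,B,C) = (1, 1, k**2 - 5*k/3 - 2).
Set up (1)·f(k+1) − (1)·f(k) − (k**2 - 5*k/3 - 2) = 0.
From deg A=0, deg B=0, deg C=2: d=3.
Solving with deg f ≤ 3: f(k) = k*(k**2 - 4*k - 3)/3.
Then R = B(k−1)f/C = k*(k**2 - 4*k - 3)/(3*k**2 - 5*k - 6), so s_k = R(k)·t_k = k*(-k**2 + 4*k + 3).
Verify: -3*k**2 + 5*k + 6 matches t_k.
Σ_(k=2)^n t_k = s_(n+1) − s_(2) = (-n**3 + n**2 + 8*n + 6) − (14), i.e. -n**3 + n**2 + 8*n - 8.

S(n) = - n^{3} + n^{2} + 8 n - 8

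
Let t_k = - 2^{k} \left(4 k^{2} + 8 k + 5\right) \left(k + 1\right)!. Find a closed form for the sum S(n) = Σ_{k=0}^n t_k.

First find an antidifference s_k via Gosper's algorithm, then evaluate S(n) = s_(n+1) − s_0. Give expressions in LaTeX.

Compute t_(k+1)/t_k: get 2*(4*k**3 + 24*k**2 + 49*k + 34)/(4*k**2 + 8*k + 5).
Factor: A=2*k + 4; B=1; C=k**2 + 2*k + 5/4.
Need (2*k + 4)·f(k+1) − (1)·f(k) = k**2 + 2*k + 5/4.
d = 1 from the (1,0,2) case.
Solving with deg f ≤ 1: f(k) = (2*k - 1)/4.
Then R = B(k−1)f/C = (2*k - 1)/(4*k**2 + 8*k + 5), so s_k = R(k)·t_k = -2**k*(2*k - 1)*factorial(k + 1).
Verify: -2**k*(4*k**2 + 8*k + 5)*factorial(k + 1) matches t_k.
Σ_(k=0)^n t_k = s_(n+1) − s_(0) = (-2**(n + 1)*(2*n + 1)*factorial(n + 2)) − (1), i.e. -4*2**n*n*factorial(n + 2) - 2*2**n*factorial(n + 2) - 1.

S(n) = - 4 \cdot 2^{n} n \left(n + 2\right)! - 2 \cdot 2^{n} \left(n + 2\right)! - 1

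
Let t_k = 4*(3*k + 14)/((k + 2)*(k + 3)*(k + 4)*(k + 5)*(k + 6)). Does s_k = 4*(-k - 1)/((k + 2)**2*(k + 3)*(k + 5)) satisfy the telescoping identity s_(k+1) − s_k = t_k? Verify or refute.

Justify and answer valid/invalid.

s_(k+1) = 4*(-k - 2)/((k + 3)**2*(k + 4)*(k + 6))
s_(k+1) − s_k = 4*(3*k**3 + 25*k**2 + 58*k + 32)/(k**7 + 25*k**6 + 261*k**5 + 1475*k**4 + 4874*k**3 + 9420*k**2 + 9864*k + 4320)
(s_(k+1) − s_k) − t_k = 8*(-2*k**2 - 15*k - 26)/(k**7 + 25*k**6 + 261*k**5 + 1475*k**4 + 4874*k**3 + 9420*k**2 + 9864*k + 4320)

Invalid: residual 8*(-2*k**2 - 15*k - 26)/(k**7 + 25*k**6 + 261*k**5 + 1475*k**4 + 4874*k**3 + 9420*k**2 + 9864*k + 4320) ≠ 0.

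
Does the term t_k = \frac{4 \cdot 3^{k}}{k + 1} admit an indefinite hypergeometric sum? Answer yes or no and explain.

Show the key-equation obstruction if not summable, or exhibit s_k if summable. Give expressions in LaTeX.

The ratio is 3*(k + 1)/(k + 2).
Gosper form: A/B · C(k+1)/C(k) with A=3*k + 3, B=k + 2, C=1.
Key eq: (3*k + 3)·f(k+1) = (k + 1)·f(k) + (1).
deg f ≤ -1 (via 1,1,0).
Bound -1 < 0, so the key equation has no polynomial solution.

No — negative degree bound, so no certificate f.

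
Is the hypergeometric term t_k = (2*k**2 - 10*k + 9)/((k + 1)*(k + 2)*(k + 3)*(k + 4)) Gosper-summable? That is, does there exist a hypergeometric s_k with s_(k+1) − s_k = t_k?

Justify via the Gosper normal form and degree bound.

Yes. s_k = k*(k**2 + 2*k + 15)/(2*(k + 1)*(k + 2)*(k + 3)).

The ratio is (2*k**3 - 4*k**2 - 5*k + 1)/(2*k**3 - 41*k + 45).
Gosper form: A/B · C(k+1)/C(k) with A=k + 1, B=k + 5, C=k**2 - 5*k + 9/2.
Set up (k + 1)·f(k+1) − (k + 4)·f(k) − (k**2 - 5*k + 9/2) = 0.
Degrees (1,1,2) ⇒ d ≤ 3.
Solving with deg f ≤ 3: f(k) = k*(k**2 + 2*k + 15)/4.
Certificate R = B(k−1)f/C = k*(k + 4)*(k**2 + 2*k + 15)/(2*(2*k**2 - 10*k + 9)) gives s_k = k*(k**2 + 2*k + 15)/(2*(k + 1)*(k + 2)*(k + 3)).
Verify: (2*k**2 - 10*k + 9)/(k**4 + 10*k**3 + 35*k**2 + 50*k + 24) matches t_k.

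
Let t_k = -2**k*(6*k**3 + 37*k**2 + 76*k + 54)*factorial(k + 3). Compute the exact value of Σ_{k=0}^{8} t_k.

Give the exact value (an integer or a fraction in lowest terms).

Σ = -64500439449588

The ratio is 2*(6*k**4 + 79*k**3 + 388*k**2 + 845*k + 692)/(6*k**3 + 37*k**2 + 76*k + 54).
A = 2*k + 8, B = 1, C = k**3 + 37*k**2/6 + 38*k/3 + 9.
Set up (2*k + 8)·f(k+1) − (1)·f(k) − (k**3 + 37*k**2/6 + 38*k/3 + 9) = 0.
Degrees (1,0,3) ⇒ d ≤ 2.
A polynomial solution: f(k) = (3*k**2 + 2*k + 2)/6.
So s_k = (B(k−1)f/C)·t_k = ((3*k**2 + 2*k + 2)/(6*k**3 + 37*k**2 + 76*k + 54))·t_k = -2**k*(3*k**2 + 2*k + 2)*factorial(k + 3).
Verify: -2**k*(6*k**3 + 37*k**2 + 76*k + 54)*factorial(k + 3) matches t_k.
Σ_(k=0)^(8) t_k = s_(9) − s_(0) = -64500439449600 − (-12) = -64500439449588.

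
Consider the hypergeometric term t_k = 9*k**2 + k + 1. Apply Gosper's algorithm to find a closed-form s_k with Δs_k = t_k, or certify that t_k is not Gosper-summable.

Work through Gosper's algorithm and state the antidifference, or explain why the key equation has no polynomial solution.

s_k = k*(3*k**2 - 4*k + 2)

The ratio is (k + 9*(k + 1)**2 + 2)/(9*k**2 + k + 1).
So A=1 and B=1, with C=k**2 + k/9 + 1/9.
Key eq: (1)·f(k+1) = (1)·f(k) + (k**2 + k/9 + 1/9).
d = 3 from the (0,0,2) case.
Solve for f: f(k) = k*(3*k**2 - 4*k + 2)/9 (degree 3 ≤ 3).
Then R = B(k−1)f/C = k*(3*k**2 - 4*k + 2)/(9*k**2 + k + 1), so s_k = R(k)·t_k = k*(3*k**2 - 4*k + 2).
Verify: 9*k**2 + k + 1 matches t_k.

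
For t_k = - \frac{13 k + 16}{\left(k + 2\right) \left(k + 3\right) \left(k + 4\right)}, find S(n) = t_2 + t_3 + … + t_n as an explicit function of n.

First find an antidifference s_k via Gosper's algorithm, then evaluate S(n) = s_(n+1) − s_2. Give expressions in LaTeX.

Step 1: r(k) = (k + 2)*(13*k + 29)/((k + 5)*(13*k + 16)).
Factor: A=k + 2; B=k + 5; C=k + 16/13.
Set up (k + 2)·f(k+1) − (k + 4)·f(k) − (k + 16/13) = 0.
From deg A=1, deg B=1, deg C=1: d=2.
Solving with deg f ≤ 2: f(k) = k*(7*k + 9)/26.
R(k) = B(k−1)·f(k)/C(k) = k*(k + 4)*(7*k + 9)/(2*(13*k + 16)); s_k = R·t_k = k*(-7*k - 9)/(2*(k + 2)*(k + 3)).
s_(k+1) − s_k = (-13*k - 16)/(k**3 + 9*k**2 + 26*k + 24) = t_k.
Σ_(k=2)^n t_k = s_(n+1) − s_(2) = ((-7*n**2 - 23*n - 16)/(2*(n**2 + 7*n + 12))) − (-23/20), i.e. (-47*n**2 - 69*n + 116)/(20*(n**2 + 7*n + 12)).

S(n) = \frac{- 47 n^{2} - 69 n + 116}{20 \left(n^{2} + 7 n + 12\right)}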